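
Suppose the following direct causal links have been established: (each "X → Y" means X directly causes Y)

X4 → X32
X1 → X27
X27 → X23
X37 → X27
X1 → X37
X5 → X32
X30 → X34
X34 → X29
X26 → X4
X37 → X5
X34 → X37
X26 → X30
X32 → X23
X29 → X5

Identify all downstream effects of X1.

X23, X27, X32, X37, X5

Direct effects: X37, X27.
2 steps out: X5, X23.
3 steps out: X32.
Not reachable from it: X26, X30, X34, X29, X4.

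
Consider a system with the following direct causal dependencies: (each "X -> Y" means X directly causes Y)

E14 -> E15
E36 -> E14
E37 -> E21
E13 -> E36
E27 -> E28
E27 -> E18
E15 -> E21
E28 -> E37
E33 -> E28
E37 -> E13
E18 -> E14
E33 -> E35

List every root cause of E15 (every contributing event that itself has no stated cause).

Tracing upstream from E15: E15 ← E14 ← E18 ← E27.
A separate upstream branch: E15 ← E14 ← E36 ← E13 ← E37 ← E28 ← E33.
Each of those chain origins has no stated cause.

E27, E33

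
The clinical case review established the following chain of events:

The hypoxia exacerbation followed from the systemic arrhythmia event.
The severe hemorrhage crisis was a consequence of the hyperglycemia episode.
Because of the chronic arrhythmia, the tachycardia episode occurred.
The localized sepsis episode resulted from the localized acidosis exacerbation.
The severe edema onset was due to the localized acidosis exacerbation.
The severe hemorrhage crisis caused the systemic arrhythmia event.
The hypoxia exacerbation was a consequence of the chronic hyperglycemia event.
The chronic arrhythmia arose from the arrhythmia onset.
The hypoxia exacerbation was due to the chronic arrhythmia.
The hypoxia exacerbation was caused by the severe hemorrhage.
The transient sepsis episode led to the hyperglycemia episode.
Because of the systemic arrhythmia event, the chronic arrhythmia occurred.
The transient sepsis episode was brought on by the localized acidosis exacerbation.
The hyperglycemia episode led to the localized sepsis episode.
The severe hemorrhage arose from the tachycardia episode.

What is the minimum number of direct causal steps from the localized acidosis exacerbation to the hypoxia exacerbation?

5

Shortest chain: the localized acidosis exacerbation → the transient sepsis episode → the hyperglycemia episode → the severe hemorrhage crisis → the systemic arrhythmia event → the hypoxia exacerbation.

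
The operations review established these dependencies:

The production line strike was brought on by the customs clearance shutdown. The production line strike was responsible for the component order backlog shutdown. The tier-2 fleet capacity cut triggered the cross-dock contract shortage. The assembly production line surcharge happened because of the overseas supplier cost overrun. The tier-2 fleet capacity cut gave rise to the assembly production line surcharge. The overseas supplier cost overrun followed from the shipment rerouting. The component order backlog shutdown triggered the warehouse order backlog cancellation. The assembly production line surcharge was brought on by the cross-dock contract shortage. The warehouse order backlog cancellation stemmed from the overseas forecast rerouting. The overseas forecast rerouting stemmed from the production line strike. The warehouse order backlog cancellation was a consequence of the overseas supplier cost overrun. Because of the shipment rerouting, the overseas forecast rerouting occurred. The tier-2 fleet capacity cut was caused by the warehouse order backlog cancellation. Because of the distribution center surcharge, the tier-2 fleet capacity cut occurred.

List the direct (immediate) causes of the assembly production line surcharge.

Upstream contributors include the shipment rerouting, the customs clearance shutdown, the production line strike, the distribution center surcharge, the component order backlog shutdown, the overseas forecast rerouting, the warehouse order backlog cancellation, but only the cross-dock contract shortage, the overseas supplier cost overrun, the tier-2 fleet capacity cut feed directly into the assembly production line surcharge.

the cross-dock contract shortage, the overseas supplier cost overrun, the tier-2 fleet capacity cut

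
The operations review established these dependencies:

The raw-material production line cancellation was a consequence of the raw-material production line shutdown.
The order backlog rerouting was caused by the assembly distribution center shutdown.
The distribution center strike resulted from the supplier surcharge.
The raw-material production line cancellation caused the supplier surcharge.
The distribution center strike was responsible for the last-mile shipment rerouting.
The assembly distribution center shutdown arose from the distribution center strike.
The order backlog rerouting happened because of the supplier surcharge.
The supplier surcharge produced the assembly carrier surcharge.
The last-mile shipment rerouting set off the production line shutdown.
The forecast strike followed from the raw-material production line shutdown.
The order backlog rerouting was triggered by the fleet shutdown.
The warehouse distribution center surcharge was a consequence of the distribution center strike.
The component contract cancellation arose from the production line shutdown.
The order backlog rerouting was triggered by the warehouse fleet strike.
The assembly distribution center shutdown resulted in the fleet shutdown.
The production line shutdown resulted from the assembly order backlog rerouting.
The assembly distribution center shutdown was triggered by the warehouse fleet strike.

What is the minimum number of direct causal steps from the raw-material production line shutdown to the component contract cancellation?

6

Shortest chain: the raw-material production line shutdown → the raw-material production line cancellation → the supplier surcharge → the distribution center strike → the last-mile shipment rerouting → the production line shutdown → the component contract cancellation.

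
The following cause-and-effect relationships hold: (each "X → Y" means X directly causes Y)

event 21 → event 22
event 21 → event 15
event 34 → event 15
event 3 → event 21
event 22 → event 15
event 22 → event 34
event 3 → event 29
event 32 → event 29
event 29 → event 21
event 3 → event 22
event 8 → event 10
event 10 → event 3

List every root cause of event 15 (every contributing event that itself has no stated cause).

Tracing upstream from event 15: event 15 ← event 21 ← event 3 ← event 10 ← event 8.
A separate upstream branch: event 15 ← event 21 ← event 29 ← event 32.
Each of those chain origins has no stated cause.

event 32, event 8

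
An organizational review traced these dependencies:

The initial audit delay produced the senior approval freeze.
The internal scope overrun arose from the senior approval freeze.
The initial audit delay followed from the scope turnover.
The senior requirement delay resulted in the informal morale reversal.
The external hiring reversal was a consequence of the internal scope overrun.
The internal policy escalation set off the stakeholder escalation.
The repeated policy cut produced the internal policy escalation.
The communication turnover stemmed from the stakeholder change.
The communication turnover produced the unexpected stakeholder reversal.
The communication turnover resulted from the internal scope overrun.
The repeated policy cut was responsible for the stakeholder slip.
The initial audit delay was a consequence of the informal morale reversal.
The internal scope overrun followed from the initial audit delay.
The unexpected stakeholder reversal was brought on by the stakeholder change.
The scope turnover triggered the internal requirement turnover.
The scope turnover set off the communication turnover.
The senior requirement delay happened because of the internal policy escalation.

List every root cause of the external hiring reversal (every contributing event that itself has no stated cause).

the repeated policy cut, the scope turnover

Tracing upstream from the external hiring reversal: the external hiring reversal ← the internal scope overrun ← the initial audit delay ← the informal morale reversal ← the senior requirement delay ← the internal policy escalation ← the repeated policy cut.
A separate upstream branch: the external hiring reversal ← the internal scope overrun ← the initial audit delay ← the scope turnover.
Each of those chain origins has no stated cause.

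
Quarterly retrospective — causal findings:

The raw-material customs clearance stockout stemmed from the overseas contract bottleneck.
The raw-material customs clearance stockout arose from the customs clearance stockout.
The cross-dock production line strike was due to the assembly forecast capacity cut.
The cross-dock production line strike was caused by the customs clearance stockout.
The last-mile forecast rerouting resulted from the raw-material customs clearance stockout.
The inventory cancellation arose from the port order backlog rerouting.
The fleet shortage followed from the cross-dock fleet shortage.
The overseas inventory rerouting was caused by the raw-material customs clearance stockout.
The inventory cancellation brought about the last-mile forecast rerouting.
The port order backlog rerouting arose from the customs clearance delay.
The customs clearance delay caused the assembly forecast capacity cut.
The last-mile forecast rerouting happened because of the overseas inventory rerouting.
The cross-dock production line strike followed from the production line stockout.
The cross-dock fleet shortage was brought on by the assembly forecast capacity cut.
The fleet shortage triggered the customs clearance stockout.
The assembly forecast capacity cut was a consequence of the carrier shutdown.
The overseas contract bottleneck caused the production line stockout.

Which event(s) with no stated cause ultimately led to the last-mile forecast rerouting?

Tracing upstream from the last-mile forecast rerouting: the last-mile forecast rerouting ← the raw-material customs clearance stockout ← the customs clearance stockout ← the fleet shortage ← the cross-dock fleet shortage ← the assembly forecast capacity cut ← the carrier shutdown.
A separate upstream branch: the last-mile forecast rerouting ← the inventory cancellation ← the port order backlog rerouting ← the customs clearance delay.
A separate upstream branch: the last-mile forecast rerouting ← the raw-material customs clearance stockout ← the overseas contract bottleneck.
Each of those chain origins has no stated cause.

the carrier shutdown, the customs clearance delay, the overseas contract bottleneck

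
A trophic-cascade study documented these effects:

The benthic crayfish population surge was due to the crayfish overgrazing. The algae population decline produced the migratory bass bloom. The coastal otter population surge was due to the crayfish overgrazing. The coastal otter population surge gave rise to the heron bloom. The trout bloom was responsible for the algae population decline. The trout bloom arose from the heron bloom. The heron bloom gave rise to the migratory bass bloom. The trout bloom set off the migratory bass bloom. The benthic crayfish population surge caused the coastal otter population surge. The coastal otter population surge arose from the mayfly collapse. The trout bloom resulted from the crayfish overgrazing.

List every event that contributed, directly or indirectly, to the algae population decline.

Immediate cause of the algae population decline: the trout bloom.
Further upstream: the crayfish overgrazing, the benthic crayfish population surge, the coastal otter population surge, the heron bloom, the mayfly collapse.

the benthic crayfish population surge, the coastal otter population surge, the crayfish overgrazing, the heron bloom, the mayfly collapse, the trout bloom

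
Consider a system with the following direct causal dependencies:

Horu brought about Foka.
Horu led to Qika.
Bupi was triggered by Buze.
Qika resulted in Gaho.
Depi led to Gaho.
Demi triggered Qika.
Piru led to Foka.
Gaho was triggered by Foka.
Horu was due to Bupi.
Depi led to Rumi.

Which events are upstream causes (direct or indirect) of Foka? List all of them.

Immediate causes of Foka: Piru, Horu.
Further upstream: Buze, Bupi.

Bupi, Buze, Horu, Piru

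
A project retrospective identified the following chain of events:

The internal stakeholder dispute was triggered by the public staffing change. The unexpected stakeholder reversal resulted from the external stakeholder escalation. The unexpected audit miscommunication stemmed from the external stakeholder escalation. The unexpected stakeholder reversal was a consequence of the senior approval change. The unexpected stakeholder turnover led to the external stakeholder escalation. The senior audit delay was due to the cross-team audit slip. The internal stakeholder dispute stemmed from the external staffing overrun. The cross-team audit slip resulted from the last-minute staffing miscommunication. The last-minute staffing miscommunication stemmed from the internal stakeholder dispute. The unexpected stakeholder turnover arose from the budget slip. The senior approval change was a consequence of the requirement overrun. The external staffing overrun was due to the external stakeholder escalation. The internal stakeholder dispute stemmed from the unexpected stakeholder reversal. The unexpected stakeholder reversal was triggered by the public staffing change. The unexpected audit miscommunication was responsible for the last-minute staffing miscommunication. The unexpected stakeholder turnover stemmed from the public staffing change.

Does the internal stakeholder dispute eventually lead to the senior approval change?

No

The internal stakeholder dispute leads to the last-minute staffing miscommunication, the cross-team audit slip, the senior audit delay; the senior approval change is not among them.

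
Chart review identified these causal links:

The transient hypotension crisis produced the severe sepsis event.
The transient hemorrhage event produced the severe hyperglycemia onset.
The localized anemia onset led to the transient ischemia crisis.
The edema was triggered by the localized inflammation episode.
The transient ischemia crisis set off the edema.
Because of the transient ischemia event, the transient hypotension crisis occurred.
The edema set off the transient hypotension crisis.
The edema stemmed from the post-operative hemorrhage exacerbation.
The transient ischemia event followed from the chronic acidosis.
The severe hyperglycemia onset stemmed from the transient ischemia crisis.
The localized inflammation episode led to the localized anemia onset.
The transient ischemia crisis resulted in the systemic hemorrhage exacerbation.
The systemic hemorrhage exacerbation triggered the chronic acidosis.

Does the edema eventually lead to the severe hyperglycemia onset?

The edema leads to the transient hypotension crisis, the severe sepsis event; the severe hyperglycemia onset is not among them.

No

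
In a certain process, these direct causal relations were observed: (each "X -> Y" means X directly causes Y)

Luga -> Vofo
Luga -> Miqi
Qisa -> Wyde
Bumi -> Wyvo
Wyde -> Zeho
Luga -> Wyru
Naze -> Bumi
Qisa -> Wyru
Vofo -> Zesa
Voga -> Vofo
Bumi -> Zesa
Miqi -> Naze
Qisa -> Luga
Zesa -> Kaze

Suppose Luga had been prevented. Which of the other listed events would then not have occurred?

Bumi, Miqi, Naze, Wyvo

Downstream of Luga: Miqi, Vofo, Naze, Bumi, Zesa, Wyvo, Kaze, Wyru.
Of those, still caused via another path: Vofo, Zesa, Kaze, Wyru.
The remainder have no surviving cause.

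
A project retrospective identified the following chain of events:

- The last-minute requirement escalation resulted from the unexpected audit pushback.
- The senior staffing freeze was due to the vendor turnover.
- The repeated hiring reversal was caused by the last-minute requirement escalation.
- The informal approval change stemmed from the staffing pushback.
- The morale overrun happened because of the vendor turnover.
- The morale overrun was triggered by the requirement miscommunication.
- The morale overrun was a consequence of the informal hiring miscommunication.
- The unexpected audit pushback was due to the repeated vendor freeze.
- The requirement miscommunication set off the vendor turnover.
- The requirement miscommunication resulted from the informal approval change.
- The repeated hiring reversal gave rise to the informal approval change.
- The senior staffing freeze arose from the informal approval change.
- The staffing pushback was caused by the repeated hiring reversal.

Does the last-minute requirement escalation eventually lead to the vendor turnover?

There is a causal chain: the last-minute requirement escalation → the repeated hiring reversal → the informal approval change → the requirement miscommunication → the vendor turnover.

Yes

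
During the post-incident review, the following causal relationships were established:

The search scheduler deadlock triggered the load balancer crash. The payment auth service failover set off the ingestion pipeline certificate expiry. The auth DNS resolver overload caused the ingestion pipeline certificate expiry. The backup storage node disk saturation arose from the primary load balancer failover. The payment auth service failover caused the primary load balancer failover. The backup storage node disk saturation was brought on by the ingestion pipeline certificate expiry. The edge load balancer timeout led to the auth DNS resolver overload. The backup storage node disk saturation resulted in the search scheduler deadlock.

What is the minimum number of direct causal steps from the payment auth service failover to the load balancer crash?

Shortest chain: the payment auth service failover → the primary load balancer failover → the backup storage node disk saturation → the search scheduler deadlock → the load balancer crash.

4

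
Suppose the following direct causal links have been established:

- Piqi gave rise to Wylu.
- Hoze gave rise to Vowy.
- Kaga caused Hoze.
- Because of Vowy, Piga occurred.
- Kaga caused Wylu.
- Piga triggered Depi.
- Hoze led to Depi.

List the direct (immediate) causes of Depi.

Hoze, Piga

Upstream contributors include Kaga, Vowy, but only Hoze, Piga feed directly into Depi.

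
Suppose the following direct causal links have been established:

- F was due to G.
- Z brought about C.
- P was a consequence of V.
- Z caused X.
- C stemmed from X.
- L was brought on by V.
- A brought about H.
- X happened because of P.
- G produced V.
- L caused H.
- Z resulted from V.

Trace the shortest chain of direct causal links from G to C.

G → V → Z → C

G → V
V → Z
Z → C
Length: 3 steps.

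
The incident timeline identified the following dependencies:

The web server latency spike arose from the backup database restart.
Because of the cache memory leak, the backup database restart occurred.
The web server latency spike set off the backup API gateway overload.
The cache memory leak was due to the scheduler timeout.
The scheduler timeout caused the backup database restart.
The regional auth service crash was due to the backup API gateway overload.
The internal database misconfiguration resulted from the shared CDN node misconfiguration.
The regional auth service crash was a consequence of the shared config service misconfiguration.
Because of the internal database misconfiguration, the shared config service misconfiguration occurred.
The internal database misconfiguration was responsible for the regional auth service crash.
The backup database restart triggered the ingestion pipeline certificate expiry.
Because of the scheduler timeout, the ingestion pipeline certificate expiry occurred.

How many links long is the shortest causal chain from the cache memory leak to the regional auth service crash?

Shortest chain: the cache memory leak → the backup database restart → the web server latency spike → the backup API gateway overload → the regional auth service crash.

4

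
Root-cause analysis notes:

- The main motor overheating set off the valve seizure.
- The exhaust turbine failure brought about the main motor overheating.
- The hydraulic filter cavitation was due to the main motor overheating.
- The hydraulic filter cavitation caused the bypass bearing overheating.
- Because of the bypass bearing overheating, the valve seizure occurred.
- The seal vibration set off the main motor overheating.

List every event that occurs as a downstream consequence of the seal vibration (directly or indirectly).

Direct effects: the main motor overheating.
2 steps out: the hydraulic filter cavitation, the valve seizure.
3 steps out: the bypass bearing overheating.
Not reachable from it: the exhaust turbine failure.

the bypass bearing overheating, the hydraulic filter cavitation, the main motor overheating, the valve seizure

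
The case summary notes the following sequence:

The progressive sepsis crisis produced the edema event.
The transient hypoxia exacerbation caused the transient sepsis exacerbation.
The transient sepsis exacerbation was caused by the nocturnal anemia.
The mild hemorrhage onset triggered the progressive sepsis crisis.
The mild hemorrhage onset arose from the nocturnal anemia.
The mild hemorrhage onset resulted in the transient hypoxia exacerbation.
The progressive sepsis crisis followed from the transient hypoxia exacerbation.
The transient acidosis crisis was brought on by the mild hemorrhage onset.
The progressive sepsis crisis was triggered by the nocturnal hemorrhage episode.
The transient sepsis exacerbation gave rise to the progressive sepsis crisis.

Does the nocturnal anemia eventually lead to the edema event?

Yes

There is a causal chain: the nocturnal anemia → the mild hemorrhage onset → the progressive sepsis crisis → the edema event.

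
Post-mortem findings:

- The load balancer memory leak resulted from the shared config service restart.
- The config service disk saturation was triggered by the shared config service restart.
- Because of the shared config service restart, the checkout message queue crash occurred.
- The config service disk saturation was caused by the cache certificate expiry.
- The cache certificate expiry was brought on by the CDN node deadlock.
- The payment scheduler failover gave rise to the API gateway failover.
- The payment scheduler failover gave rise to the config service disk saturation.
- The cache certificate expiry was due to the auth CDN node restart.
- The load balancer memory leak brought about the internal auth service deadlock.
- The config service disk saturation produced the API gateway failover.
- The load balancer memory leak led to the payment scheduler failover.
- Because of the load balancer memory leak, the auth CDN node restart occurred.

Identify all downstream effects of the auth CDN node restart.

Direct effects: the cache certificate expiry.
2 steps out: the config service disk saturation.
3 steps out: the API gateway failover.
Not reachable from it: the shared config service restart, the load balancer memory leak, the checkout message queue crash, the payment scheduler failover, the internal auth service deadlock, the CDN node deadlock.

the API gateway failover, the cache certificate expiry, the config service disk saturation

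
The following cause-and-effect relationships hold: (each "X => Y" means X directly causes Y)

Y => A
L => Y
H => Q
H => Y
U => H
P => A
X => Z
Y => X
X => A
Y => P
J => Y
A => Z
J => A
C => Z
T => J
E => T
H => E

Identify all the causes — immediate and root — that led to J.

Immediate cause of J: T.
Further upstream: U, H, E.

E, H, T, U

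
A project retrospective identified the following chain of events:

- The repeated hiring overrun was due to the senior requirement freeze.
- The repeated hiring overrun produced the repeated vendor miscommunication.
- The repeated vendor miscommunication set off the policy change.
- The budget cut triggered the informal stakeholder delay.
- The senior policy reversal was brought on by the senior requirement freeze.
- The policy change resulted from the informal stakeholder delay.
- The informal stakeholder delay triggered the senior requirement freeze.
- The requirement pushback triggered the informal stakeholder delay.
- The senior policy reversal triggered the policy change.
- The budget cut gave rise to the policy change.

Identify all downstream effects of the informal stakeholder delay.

Direct effects: the senior requirement freeze, the policy change.
2 steps out: the repeated hiring overrun, the senior policy reversal.
3 steps out: the repeated vendor miscommunication.
Not reachable from it: the budget cut, the requirement pushback.

the policy change, the repeated hiring overrun, the repeated vendor miscommunication, the senior policy reversal, the senior requirement freeze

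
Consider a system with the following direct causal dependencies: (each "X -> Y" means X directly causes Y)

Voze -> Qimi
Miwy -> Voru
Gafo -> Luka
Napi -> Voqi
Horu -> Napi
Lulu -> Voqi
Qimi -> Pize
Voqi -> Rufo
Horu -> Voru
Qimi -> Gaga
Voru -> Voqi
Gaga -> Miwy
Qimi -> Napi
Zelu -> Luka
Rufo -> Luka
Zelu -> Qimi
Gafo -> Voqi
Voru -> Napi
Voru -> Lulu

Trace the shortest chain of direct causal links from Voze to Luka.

Voze → Qimi
Qimi → Napi
Napi → Voqi
Voqi → Rufo
Rufo → Luka
Length: 5 steps.

Voze → Qimi → Napi → Voqi → Rufo → Luka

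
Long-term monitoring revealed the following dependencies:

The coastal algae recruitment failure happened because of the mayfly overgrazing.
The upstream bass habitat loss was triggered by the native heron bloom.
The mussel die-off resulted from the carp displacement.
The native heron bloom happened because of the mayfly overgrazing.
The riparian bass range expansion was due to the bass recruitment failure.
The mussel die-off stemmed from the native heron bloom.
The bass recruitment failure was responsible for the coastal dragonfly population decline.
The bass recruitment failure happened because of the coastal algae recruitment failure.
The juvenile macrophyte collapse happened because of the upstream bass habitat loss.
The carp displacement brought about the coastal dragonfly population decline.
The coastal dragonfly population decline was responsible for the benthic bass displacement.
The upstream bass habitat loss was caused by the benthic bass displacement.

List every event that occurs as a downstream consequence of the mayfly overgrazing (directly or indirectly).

Direct effects: the native heron bloom, the coastal algae recruitment failure.
2 steps out: the bass recruitment failure, the upstream bass habitat loss, the mussel die-off.
3 steps out: the coastal dragonfly population decline, the riparian bass range expansion, the juvenile macrophyte collapse.
4 steps out: the benthic bass displacement.
Not reachable from it: the carp displacement.

the bass recruitment failure, the benthic bass displacement, the coastal algae recruitment failure, the coastal dragonfly population decline, the juvenile macrophyte collapse, the mussel die-off, the native heron bloom, the riparian bass range expansion, the upstream bass habitat loss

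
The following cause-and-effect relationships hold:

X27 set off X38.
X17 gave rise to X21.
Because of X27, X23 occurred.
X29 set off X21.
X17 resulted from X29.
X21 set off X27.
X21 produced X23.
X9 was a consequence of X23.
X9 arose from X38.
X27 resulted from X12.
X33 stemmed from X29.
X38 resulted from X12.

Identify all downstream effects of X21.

Direct effects: X27, X23.
2 steps out: X38, X9.
Not reachable from it: X12, X29, X17, X33.

X23, X27, X38, X9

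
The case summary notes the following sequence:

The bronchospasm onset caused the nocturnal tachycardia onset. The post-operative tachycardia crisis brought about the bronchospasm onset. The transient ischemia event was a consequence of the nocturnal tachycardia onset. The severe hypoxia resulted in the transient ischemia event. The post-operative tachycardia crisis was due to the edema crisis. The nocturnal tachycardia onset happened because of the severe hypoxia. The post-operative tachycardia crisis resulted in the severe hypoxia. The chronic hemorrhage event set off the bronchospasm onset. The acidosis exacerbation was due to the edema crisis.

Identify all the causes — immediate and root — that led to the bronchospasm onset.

the chronic hemorrhage event, the edema crisis, the post-operative tachycardia crisis

Immediate causes of the bronchospasm onset: the post-operative tachycardia crisis, the chronic hemorrhage event.
Further upstream: the edema crisis.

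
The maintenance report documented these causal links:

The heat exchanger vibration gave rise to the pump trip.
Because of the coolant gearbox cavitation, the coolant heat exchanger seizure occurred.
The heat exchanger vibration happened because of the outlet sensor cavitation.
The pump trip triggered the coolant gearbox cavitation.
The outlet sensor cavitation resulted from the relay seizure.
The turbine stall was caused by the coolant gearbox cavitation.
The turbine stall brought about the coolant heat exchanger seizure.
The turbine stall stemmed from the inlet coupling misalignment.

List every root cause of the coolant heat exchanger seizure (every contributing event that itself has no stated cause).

the inlet coupling misalignment, the relay seizure

Tracing upstream from the coolant heat exchanger seizure: the coolant heat exchanger seizure ← the coolant gearbox cavitation ← the pump trip ← the heat exchanger vibration ← the outlet sensor cavitation ← the relay seizure.
A separate upstream branch: the coolant heat exchanger seizure ← the turbine stall ← the inlet coupling misalignment.
Each of those chain origins has no stated cause.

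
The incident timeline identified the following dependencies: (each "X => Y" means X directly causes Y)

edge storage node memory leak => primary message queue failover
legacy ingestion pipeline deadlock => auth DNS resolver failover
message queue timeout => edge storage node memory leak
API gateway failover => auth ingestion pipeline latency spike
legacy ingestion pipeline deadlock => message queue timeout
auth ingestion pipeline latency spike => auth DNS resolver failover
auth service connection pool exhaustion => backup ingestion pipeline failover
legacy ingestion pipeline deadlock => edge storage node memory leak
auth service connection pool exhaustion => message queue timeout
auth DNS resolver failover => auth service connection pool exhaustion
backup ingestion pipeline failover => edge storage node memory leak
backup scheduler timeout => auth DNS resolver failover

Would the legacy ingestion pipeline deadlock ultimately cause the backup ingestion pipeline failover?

Yes

There is a causal chain: the legacy ingestion pipeline deadlock → the auth DNS resolver failover → the auth service connection pool exhaustion → the backup ingestion pipeline failover.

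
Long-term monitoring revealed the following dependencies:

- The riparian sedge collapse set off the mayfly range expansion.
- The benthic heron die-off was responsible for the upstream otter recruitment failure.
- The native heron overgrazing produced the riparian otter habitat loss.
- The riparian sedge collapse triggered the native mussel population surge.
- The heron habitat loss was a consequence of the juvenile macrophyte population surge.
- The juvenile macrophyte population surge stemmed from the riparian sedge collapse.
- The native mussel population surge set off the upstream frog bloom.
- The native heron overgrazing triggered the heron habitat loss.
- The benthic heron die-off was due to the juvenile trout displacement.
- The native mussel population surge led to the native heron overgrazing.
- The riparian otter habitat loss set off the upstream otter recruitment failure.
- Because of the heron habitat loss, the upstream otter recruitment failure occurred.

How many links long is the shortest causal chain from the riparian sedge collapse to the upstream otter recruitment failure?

Shortest chain: the riparian sedge collapse → the juvenile macrophyte population surge → the heron habitat loss → the upstream otter recruitment failure.

3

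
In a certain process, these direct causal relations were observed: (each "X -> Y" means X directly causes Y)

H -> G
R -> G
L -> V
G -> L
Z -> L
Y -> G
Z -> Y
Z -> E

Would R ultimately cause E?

R leads to G, L, V; E is not among them.

No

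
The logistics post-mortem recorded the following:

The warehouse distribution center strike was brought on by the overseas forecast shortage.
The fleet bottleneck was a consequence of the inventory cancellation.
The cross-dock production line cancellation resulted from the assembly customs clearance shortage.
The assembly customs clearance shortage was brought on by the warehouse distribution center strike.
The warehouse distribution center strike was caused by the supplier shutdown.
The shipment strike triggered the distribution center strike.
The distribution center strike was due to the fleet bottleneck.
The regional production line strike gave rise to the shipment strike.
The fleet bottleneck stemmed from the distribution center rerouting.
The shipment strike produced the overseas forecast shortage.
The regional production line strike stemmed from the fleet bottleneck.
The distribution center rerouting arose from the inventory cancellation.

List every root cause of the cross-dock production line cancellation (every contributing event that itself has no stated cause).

Tracing upstream from the cross-dock production line cancellation: the cross-dock production line cancellation ← the assembly customs clearance shortage ← the warehouse distribution center strike ← the overseas forecast shortage ← the shipment strike ← the regional production line strike ← the fleet bottleneck ← the inventory cancellation.
A separate upstream branch: the cross-dock production line cancellation ← the assembly customs clearance shortage ← the warehouse distribution center strike ← the supplier shutdown.
Each of those chain origins has no stated cause.

the inventory cancellation, the supplier shutdown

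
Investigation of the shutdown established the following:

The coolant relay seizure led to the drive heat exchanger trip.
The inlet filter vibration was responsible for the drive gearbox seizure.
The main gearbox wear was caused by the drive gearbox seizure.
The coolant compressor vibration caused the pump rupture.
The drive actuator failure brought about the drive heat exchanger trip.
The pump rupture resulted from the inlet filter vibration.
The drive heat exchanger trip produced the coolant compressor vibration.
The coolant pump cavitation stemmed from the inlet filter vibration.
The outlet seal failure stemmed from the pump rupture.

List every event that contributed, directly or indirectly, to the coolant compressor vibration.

the coolant relay seizure, the drive actuator failure, the drive heat exchanger trip

Immediate cause of the coolant compressor vibration: the drive heat exchanger trip.
Further upstream: the drive actuator failure, the coolant relay seizure.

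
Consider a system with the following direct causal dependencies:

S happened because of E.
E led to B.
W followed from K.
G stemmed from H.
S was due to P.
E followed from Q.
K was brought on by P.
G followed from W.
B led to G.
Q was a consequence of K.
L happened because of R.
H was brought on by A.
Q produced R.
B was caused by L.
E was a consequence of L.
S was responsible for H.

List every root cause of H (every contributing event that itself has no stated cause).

Tracing upstream from H: H ← S ← P.
A separate upstream branch: H ← A.
Each of those chain origins has no stated cause.

A, P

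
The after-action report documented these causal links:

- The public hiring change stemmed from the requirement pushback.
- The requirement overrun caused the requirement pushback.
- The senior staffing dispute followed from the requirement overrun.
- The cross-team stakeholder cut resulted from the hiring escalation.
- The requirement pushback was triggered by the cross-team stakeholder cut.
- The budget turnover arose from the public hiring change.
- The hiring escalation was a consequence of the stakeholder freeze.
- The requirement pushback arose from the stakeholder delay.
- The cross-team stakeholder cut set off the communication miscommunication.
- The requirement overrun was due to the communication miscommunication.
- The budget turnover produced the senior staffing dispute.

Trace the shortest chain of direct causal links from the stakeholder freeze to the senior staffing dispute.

the stakeholder freeze → the hiring escalation → the cross-team stakeholder cut → the communication miscommunication → the requirement overrun → the senior staffing dispute

the stakeholder freeze → the hiring escalation
the hiring escalation → the cross-team stakeholder cut
the cross-team stakeholder cut → the communication miscommunication
the communication miscommunication → the requirement overrun
the requirement overrun → the senior staffing dispute
Length: 5 steps.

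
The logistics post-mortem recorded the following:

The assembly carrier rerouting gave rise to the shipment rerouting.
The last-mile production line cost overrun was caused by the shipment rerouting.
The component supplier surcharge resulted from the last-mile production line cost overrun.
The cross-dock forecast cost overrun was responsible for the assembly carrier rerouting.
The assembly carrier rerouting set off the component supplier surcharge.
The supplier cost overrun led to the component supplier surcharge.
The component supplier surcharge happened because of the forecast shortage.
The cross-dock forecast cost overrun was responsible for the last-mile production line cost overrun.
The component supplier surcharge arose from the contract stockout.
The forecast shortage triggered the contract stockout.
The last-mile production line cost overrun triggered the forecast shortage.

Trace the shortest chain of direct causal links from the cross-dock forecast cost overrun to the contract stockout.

the cross-dock forecast cost overrun → the last-mile production line cost overrun → the forecast shortage → the contract stockout

the cross-dock forecast cost overrun → the last-mile production line cost overrun
the last-mile production line cost overrun → the forecast shortage
the forecast shortage → the contract stockout
Length: 3 steps.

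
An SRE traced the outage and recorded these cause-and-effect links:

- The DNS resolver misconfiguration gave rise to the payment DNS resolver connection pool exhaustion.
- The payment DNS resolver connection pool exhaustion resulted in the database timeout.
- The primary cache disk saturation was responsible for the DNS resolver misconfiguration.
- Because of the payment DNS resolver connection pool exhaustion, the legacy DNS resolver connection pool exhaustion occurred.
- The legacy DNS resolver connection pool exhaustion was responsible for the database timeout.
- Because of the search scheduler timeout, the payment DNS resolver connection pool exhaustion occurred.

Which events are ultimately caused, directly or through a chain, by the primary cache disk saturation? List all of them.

the DNS resolver misconfiguration, the database timeout, the legacy DNS resolver connection pool exhaustion, the payment DNS resolver connection pool exhaustion

Direct effects: the DNS resolver misconfiguration.
2 steps out: the payment DNS resolver connection pool exhaustion.
3 steps out: the legacy DNS resolver connection pool exhaustion, the database timeout.
Not reachable from it: the search scheduler timeout.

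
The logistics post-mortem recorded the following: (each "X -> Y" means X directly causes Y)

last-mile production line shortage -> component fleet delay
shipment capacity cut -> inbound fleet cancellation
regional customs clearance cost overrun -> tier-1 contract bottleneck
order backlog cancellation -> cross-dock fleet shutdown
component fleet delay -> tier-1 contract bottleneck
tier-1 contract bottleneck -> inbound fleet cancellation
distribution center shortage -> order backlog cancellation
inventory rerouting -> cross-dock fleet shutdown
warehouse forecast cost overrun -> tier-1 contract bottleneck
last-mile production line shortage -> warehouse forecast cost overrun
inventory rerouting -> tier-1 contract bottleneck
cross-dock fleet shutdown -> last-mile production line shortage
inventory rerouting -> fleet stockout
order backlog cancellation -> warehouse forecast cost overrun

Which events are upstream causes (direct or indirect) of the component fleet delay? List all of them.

Immediate cause of the component fleet delay: the last-mile production line shortage.
Further upstream: the distribution center shortage, the inventory rerouting, the order backlog cancellation, the cross-dock fleet shutdown.

the cross-dock fleet shutdown, the distribution center shortage, the inventory rerouting, the last-mile production line shortage, the order backlog cancellation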